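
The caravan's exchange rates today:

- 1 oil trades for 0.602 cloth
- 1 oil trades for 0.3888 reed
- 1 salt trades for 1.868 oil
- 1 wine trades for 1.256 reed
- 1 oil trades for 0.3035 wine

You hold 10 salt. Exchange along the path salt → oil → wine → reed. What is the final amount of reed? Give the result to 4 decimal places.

10 salt × 1.868 = 18.68 oil
18.68 oil × 0.3035 = 5.66938 wine
5.66938 wine × 1.256 = 7.12074128 reed

7.1207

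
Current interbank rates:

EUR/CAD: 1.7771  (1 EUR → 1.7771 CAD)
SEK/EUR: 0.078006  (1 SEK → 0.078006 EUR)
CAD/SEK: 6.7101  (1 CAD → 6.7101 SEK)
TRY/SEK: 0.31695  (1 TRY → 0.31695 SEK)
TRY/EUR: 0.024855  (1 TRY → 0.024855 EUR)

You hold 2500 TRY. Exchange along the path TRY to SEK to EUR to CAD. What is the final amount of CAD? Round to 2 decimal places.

2500 TRY × 0.31695 = 792.375 SEK
792.375 SEK × 0.078006 = 61.81000425 EUR
61.81000425 EUR × 1.7771 = 109.842558552675 CAD

109.84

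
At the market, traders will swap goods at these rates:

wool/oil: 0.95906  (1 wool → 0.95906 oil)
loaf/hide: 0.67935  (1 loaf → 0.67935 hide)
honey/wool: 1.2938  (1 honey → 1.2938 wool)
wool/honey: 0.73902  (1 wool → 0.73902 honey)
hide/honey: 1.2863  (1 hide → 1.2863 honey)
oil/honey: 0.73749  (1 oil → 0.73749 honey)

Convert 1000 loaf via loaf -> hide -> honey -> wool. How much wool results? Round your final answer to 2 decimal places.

1130.58

1000 loaf × 0.67935 = 679.35 hide
679.35 hide × 1.2863 = 873.847905 honey
873.847905 honey × 1.2938 = 1130.584419489 wool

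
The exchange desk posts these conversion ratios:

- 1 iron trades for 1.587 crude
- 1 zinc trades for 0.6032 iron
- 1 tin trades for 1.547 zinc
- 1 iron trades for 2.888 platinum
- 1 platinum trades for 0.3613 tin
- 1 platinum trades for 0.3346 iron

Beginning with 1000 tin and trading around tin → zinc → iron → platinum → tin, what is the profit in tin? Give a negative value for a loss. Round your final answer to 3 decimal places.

1000 tin × 1.547 = 1547 zinc
1547 zinc × 0.6032 = 933.1504 iron
933.1504 iron × 2.888 = 2694.9383552 platinum
2694.9383552 platinum × 0.3613 = 973.68122773376 tin
Net change: 973.68122773376 − 1000 = -26.31877226624 tin

-26.319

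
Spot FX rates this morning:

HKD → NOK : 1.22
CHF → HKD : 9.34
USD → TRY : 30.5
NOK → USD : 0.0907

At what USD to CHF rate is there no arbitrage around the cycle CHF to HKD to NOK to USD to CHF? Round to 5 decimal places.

Known legs of the cycle: 9.34 × 1.22 × 0.0907 = 1.03350836
For no arbitrage the full-cycle product must be 1, so the missing rate is 1 / 1.03350836 ≈ 0.9675780.

0.96758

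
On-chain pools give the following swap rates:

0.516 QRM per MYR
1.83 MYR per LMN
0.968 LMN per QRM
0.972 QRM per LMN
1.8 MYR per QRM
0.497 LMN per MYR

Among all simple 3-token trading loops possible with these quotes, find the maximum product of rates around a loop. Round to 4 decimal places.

0.9141

LMN→MYR→QRM→LMN: 1.83 × 0.516 × 0.968 = 0.91406
LMN→QRM→MYR→LMN: 0.972 × 1.8 × 0.497 = 0.86955
Maximum is LMN→MYR→QRM→LMN at 0.9141; no arbitrage — every cycle loses value.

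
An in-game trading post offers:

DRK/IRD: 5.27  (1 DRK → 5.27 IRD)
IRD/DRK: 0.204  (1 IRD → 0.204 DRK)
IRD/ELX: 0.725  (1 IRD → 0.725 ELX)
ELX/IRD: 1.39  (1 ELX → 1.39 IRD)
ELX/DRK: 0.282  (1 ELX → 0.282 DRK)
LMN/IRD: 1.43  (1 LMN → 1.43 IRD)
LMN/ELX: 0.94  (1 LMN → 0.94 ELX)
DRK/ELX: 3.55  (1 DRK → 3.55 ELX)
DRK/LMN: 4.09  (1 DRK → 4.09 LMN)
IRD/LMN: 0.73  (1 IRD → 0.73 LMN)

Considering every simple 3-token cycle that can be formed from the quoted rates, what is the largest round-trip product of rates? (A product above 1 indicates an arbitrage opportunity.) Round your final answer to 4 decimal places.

IRD→DRK→LMN→IRD: 0.204 × 4.09 × 1.43 = 1.19313
ELX→DRK→LMN→ELX: 0.282 × 4.09 × 0.94 = 1.08418
ELX→DRK→IRD→ELX: 0.282 × 5.27 × 0.725 = 1.07745
ELX→IRD→DRK→ELX: 1.39 × 0.204 × 3.55 = 1.00664
ELX→IRD→LMN→ELX: 1.39 × 0.73 × 0.94 = 0.95382
Maximum is IRD→DRK→LMN→IRD at 1.1931; arbitrage exists.

1.1931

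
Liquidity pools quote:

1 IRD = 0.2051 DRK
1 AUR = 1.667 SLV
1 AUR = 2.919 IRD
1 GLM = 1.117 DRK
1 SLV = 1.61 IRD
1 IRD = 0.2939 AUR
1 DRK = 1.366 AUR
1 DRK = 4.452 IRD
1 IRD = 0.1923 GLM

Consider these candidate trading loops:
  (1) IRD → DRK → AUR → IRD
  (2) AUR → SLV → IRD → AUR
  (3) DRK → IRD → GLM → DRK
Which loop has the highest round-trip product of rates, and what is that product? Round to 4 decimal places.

(1) 0.2051 × 1.366 × 2.919 = 0.81781
(2) 1.667 × 1.61 × 0.2939 = 0.78879
(3) 4.452 × 0.1923 × 1.117 = 0.95629
Highest is cycle (3) at 0.9563 (≤1, no arbitrage).

0.9563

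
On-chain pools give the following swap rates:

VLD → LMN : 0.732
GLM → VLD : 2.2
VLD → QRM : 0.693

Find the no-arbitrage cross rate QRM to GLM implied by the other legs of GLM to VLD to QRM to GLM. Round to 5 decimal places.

Known legs of the cycle: 2.2 × 0.693 = 1.5246
For no arbitrage the full-cycle product must be 1, so the missing rate is 1 / 1.5246 ≈ 0.6559097.

0.65591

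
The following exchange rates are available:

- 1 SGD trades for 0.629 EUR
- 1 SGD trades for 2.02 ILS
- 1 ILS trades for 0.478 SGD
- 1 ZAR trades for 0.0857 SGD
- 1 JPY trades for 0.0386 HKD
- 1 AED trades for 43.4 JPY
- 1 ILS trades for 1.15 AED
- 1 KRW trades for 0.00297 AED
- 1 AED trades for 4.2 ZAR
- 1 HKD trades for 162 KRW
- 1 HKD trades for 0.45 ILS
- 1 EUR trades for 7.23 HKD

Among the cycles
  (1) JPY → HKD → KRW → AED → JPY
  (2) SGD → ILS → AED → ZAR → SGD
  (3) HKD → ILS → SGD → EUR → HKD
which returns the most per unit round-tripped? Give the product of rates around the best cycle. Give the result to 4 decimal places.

0.9782

(1) 0.0386 × 162 × 0.00297 × 43.4 = 0.80602
(2) 2.02 × 1.15 × 4.2 × 0.0857 = 0.83614
(3) 0.45 × 0.478 × 0.629 × 7.23 = 0.97820
Highest is cycle (3) at 0.9782 (≤1, no arbitrage).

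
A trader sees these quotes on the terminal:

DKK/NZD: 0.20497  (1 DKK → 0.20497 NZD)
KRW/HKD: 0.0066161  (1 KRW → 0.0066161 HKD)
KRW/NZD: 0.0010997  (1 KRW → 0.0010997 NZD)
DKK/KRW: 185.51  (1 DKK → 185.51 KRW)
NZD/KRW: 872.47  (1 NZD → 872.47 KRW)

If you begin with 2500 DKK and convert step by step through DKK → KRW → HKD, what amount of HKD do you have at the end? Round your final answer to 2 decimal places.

2500 DKK × 185.51 = 463775 KRW
463775 KRW × 0.0066161 = 3068.3817775 HKD

3068.38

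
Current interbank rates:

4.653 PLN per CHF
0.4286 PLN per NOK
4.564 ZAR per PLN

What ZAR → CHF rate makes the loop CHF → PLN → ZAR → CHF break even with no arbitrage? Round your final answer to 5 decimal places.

0.04709

Known legs of the cycle: 4.653 × 4.564 = 21.236292
For no arbitrage the full-cycle product must be 1, so the missing rate is 1 / 21.236292 ≈ 0.0470892.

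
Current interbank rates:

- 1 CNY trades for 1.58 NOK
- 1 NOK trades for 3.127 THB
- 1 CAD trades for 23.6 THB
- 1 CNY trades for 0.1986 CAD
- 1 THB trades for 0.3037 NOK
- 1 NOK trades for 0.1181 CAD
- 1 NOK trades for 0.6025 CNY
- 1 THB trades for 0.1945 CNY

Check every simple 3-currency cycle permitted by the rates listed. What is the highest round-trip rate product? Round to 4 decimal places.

NOK→THB→CNY→NOK: 3.127 × 0.1945 × 1.58 = 0.96096
CAD→THB→CNY→CAD: 23.6 × 0.1945 × 0.1986 = 0.91161
CAD→THB→NOK→CAD: 23.6 × 0.3037 × 0.1181 = 0.84646
Maximum is NOK→THB→CNY→NOK at 0.9610; no arbitrage — every cycle loses value.

0.9610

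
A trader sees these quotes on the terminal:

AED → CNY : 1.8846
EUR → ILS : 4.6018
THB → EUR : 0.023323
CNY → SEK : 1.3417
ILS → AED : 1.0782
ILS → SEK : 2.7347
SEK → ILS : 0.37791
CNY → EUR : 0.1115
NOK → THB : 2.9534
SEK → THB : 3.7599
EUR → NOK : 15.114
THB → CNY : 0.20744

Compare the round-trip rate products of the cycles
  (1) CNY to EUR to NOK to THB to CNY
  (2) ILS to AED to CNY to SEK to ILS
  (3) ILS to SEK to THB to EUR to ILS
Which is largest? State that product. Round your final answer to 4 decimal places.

(1) 0.1115 × 15.114 × 2.9534 × 0.20744 = 1.03245
(2) 1.0782 × 1.8846 × 1.3417 × 0.37791 = 1.03030
(3) 2.7347 × 3.7599 × 0.023323 × 4.6018 = 1.10357
Highest is cycle (3) at 1.1036 (>1, arbitrage).

1.1036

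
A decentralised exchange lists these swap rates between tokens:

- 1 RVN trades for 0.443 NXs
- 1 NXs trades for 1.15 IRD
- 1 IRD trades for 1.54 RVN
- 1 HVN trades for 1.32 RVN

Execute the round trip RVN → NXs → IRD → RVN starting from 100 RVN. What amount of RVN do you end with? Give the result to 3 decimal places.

100 RVN × 0.443 = 44.3 NXs
44.3 NXs × 1.15 = 50.945 IRD
50.945 IRD × 1.54 = 78.4553 RVN

78.455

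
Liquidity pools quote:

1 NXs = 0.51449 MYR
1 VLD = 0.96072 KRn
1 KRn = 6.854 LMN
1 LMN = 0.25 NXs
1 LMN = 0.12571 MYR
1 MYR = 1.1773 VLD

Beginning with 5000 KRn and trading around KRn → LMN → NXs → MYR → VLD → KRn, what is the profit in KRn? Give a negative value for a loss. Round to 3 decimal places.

5000 KRn × 6.854 = 34270 LMN
34270 LMN × 0.25 = 8567.5 NXs
8567.5 NXs × 0.51449 = 4407.893075 MYR
4407.893075 MYR × 1.1773 = 5189.4125171975 VLD
5189.4125171975 VLD × 0.96072 = 4985.5723935219822 KRn
Net change: 4985.5723935219822 − 5000 = -14.4276064780178 KRn

-14.428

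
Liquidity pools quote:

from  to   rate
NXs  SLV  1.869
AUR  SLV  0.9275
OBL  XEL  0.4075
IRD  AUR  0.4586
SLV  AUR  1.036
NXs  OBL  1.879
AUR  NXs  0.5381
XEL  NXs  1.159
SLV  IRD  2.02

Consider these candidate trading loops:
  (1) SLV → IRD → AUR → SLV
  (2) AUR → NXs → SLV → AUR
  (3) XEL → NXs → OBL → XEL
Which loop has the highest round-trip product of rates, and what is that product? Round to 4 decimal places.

(1) 2.02 × 0.4586 × 0.9275 = 0.85921
(2) 0.5381 × 1.869 × 1.036 = 1.04191
(3) 1.159 × 1.879 × 0.4075 = 0.88744
Highest is cycle (2) at 1.0419 (>1, arbitrage).

1.0419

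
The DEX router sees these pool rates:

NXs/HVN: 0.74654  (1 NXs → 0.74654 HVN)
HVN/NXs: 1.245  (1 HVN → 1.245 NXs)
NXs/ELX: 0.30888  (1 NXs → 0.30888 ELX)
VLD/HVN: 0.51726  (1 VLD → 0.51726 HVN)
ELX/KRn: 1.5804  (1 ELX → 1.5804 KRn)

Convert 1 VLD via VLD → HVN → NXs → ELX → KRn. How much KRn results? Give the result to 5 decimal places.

0.31437

1 VLD × 0.51726 = 0.51726 HVN
0.51726 HVN × 1.245 = 0.6439887 NXs
0.6439887 NXs × 0.30888 = 0.198915229656 ELX
0.198915229656 ELX × 1.5804 = 0.3143656289483424 KRn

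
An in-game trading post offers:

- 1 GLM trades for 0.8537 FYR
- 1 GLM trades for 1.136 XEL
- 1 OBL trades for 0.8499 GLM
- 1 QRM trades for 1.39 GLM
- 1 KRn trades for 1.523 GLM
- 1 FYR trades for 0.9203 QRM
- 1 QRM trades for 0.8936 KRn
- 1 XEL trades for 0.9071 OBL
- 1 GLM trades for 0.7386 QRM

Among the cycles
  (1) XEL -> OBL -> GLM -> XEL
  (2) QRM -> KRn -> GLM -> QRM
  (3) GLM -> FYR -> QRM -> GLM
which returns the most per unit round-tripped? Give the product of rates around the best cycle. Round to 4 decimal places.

1.0921

(1) 0.9071 × 0.8499 × 1.136 = 0.87579
(2) 0.8936 × 1.523 × 0.7386 = 1.00520
(3) 0.8537 × 0.9203 × 1.39 = 1.09207
Highest is cycle (3) at 1.0921 (>1, arbitrage).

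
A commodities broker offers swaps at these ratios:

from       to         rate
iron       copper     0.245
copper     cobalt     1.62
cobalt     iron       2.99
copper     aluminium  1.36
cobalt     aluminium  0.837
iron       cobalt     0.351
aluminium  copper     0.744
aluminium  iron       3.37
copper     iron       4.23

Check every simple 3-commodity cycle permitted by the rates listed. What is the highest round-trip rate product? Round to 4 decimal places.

1.1867

copper→cobalt→iron→copper: 1.62 × 2.99 × 0.245 = 1.18673
copper→aluminium→iron→copper: 1.36 × 3.37 × 0.245 = 1.12288
copper→cobalt→aluminium→copper: 1.62 × 0.837 × 0.744 = 1.00882
cobalt→aluminium→iron→cobalt: 0.837 × 3.37 × 0.351 = 0.99006
Maximum is copper→cobalt→iron→copper at 1.1867; arbitrage exists.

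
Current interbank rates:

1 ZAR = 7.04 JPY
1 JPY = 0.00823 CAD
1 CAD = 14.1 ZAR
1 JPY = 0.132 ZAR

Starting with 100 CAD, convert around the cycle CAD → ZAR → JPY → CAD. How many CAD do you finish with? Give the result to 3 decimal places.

100 CAD × 14.1 = 1410 ZAR
1410 ZAR × 7.04 = 9926.4 JPY
9926.4 JPY × 0.00823 = 81.694272 CAD

81.694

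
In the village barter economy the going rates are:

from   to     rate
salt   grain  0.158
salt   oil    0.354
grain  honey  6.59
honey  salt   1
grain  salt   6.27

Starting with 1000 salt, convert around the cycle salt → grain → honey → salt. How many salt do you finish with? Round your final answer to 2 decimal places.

1041.22

1000 salt × 0.158 = 158 grain
158 grain × 6.59 = 1041.22 honey
1041.22 honey × 1 = 1041.22 salt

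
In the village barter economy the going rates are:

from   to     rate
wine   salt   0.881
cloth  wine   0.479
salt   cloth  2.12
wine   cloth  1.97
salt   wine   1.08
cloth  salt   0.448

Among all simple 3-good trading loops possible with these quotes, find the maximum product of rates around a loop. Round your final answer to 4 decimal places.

0.9532

wine→cloth→salt→wine: 1.97 × 0.448 × 1.08 = 0.95316
wine→salt→cloth→wine: 0.881 × 2.12 × 0.479 = 0.89464
Maximum is wine→cloth→salt→wine at 0.9532; no arbitrage — every cycle loses value.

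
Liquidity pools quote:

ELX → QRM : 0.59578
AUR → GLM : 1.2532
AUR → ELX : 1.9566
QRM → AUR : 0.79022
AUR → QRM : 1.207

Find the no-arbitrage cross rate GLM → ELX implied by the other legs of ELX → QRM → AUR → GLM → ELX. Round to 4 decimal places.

1.6949

Known legs of the cycle: 0.59578 × 0.79022 × 1.2532 = 0.59000314076912
For no arbitrage the full-cycle product must be 1, so the missing rate is 1 / 0.59000314076912 ≈ 1.694906.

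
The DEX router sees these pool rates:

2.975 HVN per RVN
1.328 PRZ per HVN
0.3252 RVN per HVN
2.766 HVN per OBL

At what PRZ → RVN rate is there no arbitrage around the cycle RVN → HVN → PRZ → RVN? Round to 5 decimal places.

Known legs of the cycle: 2.975 × 1.328 = 3.9508
For no arbitrage the full-cycle product must be 1, so the missing rate is 1 / 3.9508 ≈ 0.2531133.

0.25311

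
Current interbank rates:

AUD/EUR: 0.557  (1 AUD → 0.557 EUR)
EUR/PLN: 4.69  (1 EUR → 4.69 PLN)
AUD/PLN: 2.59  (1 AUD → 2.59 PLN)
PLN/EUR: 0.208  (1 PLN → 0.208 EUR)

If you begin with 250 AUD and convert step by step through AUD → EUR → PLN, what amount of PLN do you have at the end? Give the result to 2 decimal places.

653.08

250 AUD × 0.557 = 139.25 EUR
139.25 EUR × 4.69 = 653.0825 PLN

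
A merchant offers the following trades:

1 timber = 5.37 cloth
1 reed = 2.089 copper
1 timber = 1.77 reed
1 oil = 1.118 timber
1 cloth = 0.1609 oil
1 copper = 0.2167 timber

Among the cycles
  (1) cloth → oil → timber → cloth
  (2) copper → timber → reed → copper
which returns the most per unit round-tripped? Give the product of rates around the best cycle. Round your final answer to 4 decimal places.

0.9660

(1) 0.1609 × 1.118 × 5.37 = 0.96599
(2) 0.2167 × 1.77 × 2.089 = 0.80125
Highest is cycle (1) at 0.9660 (≤1, no arbitrage).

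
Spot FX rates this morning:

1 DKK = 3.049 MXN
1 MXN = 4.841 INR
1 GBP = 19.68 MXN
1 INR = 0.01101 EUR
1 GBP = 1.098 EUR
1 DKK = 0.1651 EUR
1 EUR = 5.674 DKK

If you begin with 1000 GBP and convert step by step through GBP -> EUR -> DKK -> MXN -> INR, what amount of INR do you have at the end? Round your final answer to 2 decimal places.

1000 GBP × 1.098 = 1098 EUR
1098 EUR × 5.674 = 6230.052 DKK
6230.052 DKK × 3.049 = 18995.428548 MXN
18995.428548 MXN × 4.841 = 91956.869600868 INR

91956.87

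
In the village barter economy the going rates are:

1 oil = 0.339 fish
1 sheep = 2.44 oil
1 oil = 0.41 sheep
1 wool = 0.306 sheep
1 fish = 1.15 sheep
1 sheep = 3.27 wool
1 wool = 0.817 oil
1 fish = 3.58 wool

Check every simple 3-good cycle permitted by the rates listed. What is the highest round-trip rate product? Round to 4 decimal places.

1.0954

sheep→wool→oil→sheep: 3.27 × 0.817 × 0.41 = 1.09535
wool→oil→fish→wool: 0.817 × 0.339 × 3.58 = 0.99153
sheep→oil→fish→sheep: 2.44 × 0.339 × 1.15 = 0.95123
Maximum is sheep→wool→oil→sheep at 1.0954; arbitrage exists.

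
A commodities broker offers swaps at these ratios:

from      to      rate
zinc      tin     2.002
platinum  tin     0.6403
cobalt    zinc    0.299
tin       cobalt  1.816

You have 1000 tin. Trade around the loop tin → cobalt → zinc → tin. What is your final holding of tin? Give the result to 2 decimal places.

1000 tin × 1.816 = 1816 cobalt
1816 cobalt × 0.299 = 542.984 zinc
542.984 zinc × 2.002 = 1087.053968 tin

1087.05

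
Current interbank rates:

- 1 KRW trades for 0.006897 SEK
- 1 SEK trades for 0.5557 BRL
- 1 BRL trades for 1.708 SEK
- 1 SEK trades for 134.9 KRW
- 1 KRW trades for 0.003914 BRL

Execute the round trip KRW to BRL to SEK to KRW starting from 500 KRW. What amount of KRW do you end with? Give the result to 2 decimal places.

500 KRW × 0.003914 = 1.957 BRL
1.957 BRL × 1.708 = 3.342556 SEK
3.342556 SEK × 134.9 = 450.9108044 KRW

450.91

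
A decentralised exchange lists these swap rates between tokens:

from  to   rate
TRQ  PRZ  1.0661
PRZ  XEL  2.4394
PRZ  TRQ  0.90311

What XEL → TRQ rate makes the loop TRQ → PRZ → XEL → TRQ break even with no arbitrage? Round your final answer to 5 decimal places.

Known legs of the cycle: 1.0661 × 2.4394 = 2.60064434
For no arbitrage the full-cycle product must be 1, so the missing rate is 1 / 2.60064434 ≈ 0.3845201.

0.38452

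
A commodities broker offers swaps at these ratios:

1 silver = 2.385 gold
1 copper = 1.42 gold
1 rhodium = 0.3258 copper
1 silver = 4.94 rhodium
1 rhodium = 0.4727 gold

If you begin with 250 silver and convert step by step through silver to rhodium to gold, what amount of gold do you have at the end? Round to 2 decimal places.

583.78

250 silver × 4.94 = 1235 rhodium
1235 rhodium × 0.4727 = 583.7845 gold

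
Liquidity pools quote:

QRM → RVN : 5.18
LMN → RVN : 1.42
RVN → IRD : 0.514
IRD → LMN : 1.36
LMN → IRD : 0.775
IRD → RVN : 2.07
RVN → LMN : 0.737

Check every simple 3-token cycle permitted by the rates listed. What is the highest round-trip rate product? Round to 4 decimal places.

LMN→IRD→RVN→LMN: 0.775 × 2.07 × 0.737 = 1.18233
LMN→RVN→IRD→LMN: 1.42 × 0.514 × 1.36 = 0.99264
Maximum is LMN→IRD→RVN→LMN at 1.1823; arbitrage exists.

1.1823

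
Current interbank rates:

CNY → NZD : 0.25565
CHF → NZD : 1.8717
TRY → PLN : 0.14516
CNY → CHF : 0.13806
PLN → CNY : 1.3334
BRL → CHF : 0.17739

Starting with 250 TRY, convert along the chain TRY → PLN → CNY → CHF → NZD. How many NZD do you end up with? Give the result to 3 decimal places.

12.504

250 TRY × 0.14516 = 36.29 PLN
36.29 PLN × 1.3334 = 48.389086 CNY
48.389086 CNY × 0.13806 = 6.68059721316 CHF
6.68059721316 CHF × 1.8717 = 12.504073803871572 NZD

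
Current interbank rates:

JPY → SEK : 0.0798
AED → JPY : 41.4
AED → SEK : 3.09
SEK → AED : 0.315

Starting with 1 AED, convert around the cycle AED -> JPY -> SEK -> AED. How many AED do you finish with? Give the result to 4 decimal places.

1.0407

1 AED × 41.4 = 41.4 JPY
41.4 JPY × 0.0798 = 3.30372 SEK
3.30372 SEK × 0.315 = 1.0406718 AED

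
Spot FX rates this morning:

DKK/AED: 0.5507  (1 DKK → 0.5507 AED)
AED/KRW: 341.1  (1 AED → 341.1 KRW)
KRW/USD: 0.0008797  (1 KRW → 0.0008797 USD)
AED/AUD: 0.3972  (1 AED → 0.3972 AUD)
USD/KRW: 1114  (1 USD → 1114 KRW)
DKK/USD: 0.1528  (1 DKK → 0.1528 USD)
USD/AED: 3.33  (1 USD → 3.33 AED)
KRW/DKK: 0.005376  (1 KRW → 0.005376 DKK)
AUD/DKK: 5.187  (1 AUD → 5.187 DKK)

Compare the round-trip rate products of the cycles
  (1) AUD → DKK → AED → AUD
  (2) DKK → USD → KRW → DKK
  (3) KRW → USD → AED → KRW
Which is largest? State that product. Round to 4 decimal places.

(1) 5.187 × 0.5507 × 0.3972 = 1.13459
(2) 0.1528 × 1114 × 0.005376 = 0.91510
(3) 0.0008797 × 3.33 × 341.1 = 0.99922
Highest is cycle (1) at 1.1346 (>1, arbitrage).

1.1346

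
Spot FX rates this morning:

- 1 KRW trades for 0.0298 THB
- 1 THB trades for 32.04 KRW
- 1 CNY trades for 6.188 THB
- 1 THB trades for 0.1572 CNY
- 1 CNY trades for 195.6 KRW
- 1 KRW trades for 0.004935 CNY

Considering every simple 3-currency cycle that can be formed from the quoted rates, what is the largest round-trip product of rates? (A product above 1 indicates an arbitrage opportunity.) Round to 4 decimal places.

KRW→CNY→THB→KRW: 0.004935 × 6.188 × 32.04 = 0.97843
KRW→THB→CNY→KRW: 0.0298 × 0.1572 × 195.6 = 0.91630
Maximum is KRW→CNY→THB→KRW at 0.9784; no arbitrage — every cycle loses value.

0.9784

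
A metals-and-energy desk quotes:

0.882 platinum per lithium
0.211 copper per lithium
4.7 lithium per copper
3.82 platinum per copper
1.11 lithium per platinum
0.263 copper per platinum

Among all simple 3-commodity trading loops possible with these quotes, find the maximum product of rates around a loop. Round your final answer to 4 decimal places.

1.0902

platinum→copper→lithium→platinum: 0.263 × 4.7 × 0.882 = 1.09024
platinum→lithium→copper→platinum: 1.11 × 0.211 × 3.82 = 0.89468
Maximum is platinum→copper→lithium→platinum at 1.0902; arbitrage exists.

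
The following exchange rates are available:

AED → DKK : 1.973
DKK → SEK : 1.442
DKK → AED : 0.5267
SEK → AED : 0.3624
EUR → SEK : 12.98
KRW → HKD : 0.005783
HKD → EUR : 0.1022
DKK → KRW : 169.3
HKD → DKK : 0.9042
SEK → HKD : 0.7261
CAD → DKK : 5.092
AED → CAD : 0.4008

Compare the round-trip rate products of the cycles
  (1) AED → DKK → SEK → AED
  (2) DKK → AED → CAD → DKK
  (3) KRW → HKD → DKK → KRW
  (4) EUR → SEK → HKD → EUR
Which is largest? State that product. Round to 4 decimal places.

(1) 1.973 × 1.442 × 0.3624 = 1.03105
(2) 0.5267 × 0.4008 × 5.092 = 1.07493
(3) 0.005783 × 0.9042 × 169.3 = 0.88527
(4) 12.98 × 0.7261 × 0.1022 = 0.96321
Highest is cycle (2) at 1.0749 (>1, arbitrage).

1.0749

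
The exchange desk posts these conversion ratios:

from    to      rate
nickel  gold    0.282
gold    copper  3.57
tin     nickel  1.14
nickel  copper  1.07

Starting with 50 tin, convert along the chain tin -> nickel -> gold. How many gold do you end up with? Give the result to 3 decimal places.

16.074

50 tin × 1.14 = 57 nickel
57 nickel × 0.282 = 16.074 gold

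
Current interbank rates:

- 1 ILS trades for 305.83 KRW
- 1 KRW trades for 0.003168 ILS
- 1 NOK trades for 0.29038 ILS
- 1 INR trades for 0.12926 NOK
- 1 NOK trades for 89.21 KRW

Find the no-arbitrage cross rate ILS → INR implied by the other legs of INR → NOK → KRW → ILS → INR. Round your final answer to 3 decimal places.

27.374

Known legs of the cycle: 0.12926 × 89.21 × 0.003168 = 0.0365311096128
For no arbitrage the full-cycle product must be 1, so the missing rate is 1 / 0.0365311096128 ≈ 27.37393.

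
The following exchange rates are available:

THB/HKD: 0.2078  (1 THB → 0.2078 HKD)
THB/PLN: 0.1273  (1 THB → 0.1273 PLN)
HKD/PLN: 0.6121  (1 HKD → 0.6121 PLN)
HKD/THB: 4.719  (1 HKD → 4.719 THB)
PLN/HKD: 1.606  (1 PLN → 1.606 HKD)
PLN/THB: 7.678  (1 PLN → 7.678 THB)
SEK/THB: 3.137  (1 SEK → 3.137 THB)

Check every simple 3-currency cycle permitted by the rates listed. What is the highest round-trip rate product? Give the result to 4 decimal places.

0.9766

HKD→PLN→THB→HKD: 0.6121 × 7.678 × 0.2078 = 0.97660
HKD→THB→PLN→HKD: 4.719 × 0.1273 × 1.606 = 0.96477
Maximum is HKD→PLN→THB→HKD at 0.9766; no arbitrage — every cycle loses value.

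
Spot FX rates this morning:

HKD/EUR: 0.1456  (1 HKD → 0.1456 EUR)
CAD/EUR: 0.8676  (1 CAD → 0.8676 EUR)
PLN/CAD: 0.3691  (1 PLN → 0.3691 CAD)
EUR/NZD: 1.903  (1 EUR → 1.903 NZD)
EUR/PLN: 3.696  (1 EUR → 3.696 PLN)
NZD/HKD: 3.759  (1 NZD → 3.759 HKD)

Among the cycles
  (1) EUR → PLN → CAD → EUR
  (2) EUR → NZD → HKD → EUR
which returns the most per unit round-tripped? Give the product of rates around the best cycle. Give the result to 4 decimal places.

(1) 3.696 × 0.3691 × 0.8676 = 1.18357
(2) 1.903 × 3.759 × 0.1456 = 1.04153
Highest is cycle (1) at 1.1836 (>1, arbitrage).

1.1836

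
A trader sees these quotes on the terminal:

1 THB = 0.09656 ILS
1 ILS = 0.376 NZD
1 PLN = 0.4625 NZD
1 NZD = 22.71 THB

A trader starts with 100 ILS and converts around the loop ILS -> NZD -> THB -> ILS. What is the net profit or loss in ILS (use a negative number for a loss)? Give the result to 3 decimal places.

100 ILS × 0.376 = 37.6 NZD
37.6 NZD × 22.71 = 853.896 THB
853.896 THB × 0.09656 = 82.45219776 ILS
Net change: 82.45219776 − 100 = -17.54780224 ILS

-17.548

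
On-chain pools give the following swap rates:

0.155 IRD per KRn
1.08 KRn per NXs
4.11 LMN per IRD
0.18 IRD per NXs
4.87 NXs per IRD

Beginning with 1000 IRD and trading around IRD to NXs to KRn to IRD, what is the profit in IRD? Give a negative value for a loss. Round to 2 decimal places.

1000 IRD × 4.87 = 4870 NXs
4870 NXs × 1.08 = 5259.6 KRn
5259.6 KRn × 0.155 = 815.238 IRD
Net change: 815.238 − 1000 = -184.762 IRD

-184.76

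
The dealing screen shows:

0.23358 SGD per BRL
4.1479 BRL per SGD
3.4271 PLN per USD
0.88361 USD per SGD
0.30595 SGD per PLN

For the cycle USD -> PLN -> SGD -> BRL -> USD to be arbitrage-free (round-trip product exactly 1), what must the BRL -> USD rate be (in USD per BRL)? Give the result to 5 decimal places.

0.22993

Known legs of the cycle: 3.4271 × 0.30595 × 4.1479 = 4.3491612721355
For no arbitrage the full-cycle product must be 1, so the missing rate is 1 / 4.3491612721355 ≈ 0.2299294.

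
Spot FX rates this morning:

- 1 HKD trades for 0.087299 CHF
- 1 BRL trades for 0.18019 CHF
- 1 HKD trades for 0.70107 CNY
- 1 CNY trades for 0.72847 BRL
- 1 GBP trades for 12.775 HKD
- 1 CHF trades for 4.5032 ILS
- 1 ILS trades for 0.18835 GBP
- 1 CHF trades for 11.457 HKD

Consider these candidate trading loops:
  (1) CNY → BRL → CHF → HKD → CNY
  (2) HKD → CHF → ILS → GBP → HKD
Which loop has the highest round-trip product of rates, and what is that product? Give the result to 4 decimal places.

(1) 0.72847 × 0.18019 × 11.457 × 0.70107 = 1.05433
(2) 0.087299 × 4.5032 × 0.18835 × 12.775 = 0.94593
Highest is cycle (1) at 1.0543 (>1, arbitrage).

1.0543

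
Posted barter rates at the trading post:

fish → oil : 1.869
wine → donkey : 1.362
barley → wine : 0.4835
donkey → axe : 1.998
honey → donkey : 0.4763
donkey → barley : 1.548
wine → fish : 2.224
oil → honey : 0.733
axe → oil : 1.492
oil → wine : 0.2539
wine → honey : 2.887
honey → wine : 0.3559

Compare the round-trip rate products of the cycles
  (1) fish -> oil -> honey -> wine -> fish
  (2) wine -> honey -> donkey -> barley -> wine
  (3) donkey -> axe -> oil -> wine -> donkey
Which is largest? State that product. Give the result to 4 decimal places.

1.0844

(1) 1.869 × 0.733 × 0.3559 × 2.224 = 1.08437
(2) 2.887 × 0.4763 × 1.548 × 0.4835 = 1.02919
(3) 1.998 × 1.492 × 0.2539 × 1.362 = 1.03087
Highest is cycle (1) at 1.0844 (>1, arbitrage).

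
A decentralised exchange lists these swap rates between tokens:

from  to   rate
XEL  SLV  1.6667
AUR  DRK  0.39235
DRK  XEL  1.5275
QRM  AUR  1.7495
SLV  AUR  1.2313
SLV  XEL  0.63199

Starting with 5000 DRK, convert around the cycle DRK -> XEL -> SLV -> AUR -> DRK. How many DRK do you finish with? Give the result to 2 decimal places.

6149.59

5000 DRK × 1.5275 = 7637.5 XEL
7637.5 XEL × 1.6667 = 12729.42125 SLV
12729.42125 SLV × 1.2313 = 15673.736385125 AUR
15673.736385125 AUR × 0.39235 = 6149.59047070379375 DRK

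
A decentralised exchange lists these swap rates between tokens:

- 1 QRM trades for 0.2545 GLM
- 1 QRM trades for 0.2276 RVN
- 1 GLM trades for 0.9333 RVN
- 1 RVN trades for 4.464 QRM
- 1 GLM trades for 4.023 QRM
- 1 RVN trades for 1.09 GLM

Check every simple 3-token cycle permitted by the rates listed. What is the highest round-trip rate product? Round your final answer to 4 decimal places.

1.0603

QRM→GLM→RVN→QRM: 0.2545 × 0.9333 × 4.464 = 1.06031
QRM→RVN→GLM→QRM: 0.2276 × 1.09 × 4.023 = 0.99804
Maximum is QRM→GLM→RVN→QRM at 1.0603; arbitrage exists.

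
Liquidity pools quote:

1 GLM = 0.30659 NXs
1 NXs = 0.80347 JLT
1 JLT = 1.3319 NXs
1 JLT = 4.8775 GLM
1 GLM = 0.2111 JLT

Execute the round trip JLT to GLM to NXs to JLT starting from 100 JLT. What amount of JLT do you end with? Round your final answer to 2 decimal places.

120.15

100 JLT × 4.8775 = 487.75 GLM
487.75 GLM × 0.30659 = 149.5392725 NXs
149.5392725 NXs × 0.80347 = 120.150319275575 JLT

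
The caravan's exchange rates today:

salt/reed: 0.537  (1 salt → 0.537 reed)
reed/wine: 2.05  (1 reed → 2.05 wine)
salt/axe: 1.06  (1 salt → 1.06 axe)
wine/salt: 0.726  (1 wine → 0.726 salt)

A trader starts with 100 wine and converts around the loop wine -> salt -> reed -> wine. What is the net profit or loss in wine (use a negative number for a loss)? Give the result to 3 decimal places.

-20.078

100 wine × 0.726 = 72.6 salt
72.6 salt × 0.537 = 38.9862 reed
38.9862 reed × 2.05 = 79.92171 wine
Net change: 79.92171 − 100 = -20.07829 wine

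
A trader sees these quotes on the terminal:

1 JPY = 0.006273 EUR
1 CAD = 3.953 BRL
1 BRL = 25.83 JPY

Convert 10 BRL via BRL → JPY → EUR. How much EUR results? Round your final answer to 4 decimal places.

1.6203

10 BRL × 25.83 = 258.3 JPY
258.3 JPY × 0.006273 = 1.6203159 EUR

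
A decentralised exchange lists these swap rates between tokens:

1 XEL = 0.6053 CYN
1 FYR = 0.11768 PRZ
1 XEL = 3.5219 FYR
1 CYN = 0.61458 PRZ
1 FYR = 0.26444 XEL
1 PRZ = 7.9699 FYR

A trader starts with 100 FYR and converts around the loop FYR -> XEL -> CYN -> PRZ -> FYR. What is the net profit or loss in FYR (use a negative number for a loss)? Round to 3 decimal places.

100 FYR × 0.26444 = 26.444 XEL
26.444 XEL × 0.6053 = 16.0065532 CYN
16.0065532 CYN × 0.61458 = 9.837307465656 PRZ
9.837307465656 PRZ × 7.9699 = 78.4023567705317544 FYR
Net change: 78.4023567705317544 − 100 = -21.5976432294682456 FYR

-21.598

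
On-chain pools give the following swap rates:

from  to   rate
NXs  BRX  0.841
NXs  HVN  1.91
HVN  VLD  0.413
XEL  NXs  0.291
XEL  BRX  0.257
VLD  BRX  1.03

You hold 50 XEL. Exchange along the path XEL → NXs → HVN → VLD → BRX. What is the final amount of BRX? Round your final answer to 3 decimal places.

11.822

50 XEL × 0.291 = 14.55 NXs
14.55 NXs × 1.91 = 27.7905 HVN
27.7905 HVN × 0.413 = 11.4774765 VLD
11.4774765 VLD × 1.03 = 11.821800795 BRX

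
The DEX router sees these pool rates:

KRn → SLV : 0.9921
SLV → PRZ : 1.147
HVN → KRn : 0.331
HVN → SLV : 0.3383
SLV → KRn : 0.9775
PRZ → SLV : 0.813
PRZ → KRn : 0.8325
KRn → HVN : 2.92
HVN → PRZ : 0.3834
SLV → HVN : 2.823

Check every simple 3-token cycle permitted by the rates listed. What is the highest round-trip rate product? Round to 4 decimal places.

KRn→HVN→SLV→KRn: 2.92 × 0.3383 × 0.9775 = 0.96561
KRn→SLV→PRZ→KRn: 0.9921 × 1.147 × 0.8325 = 0.94733
KRn→HVN→PRZ→KRn: 2.92 × 0.3834 × 0.8325 = 0.93201
KRn→SLV→HVN→KRn: 0.9921 × 2.823 × 0.331 = 0.92703
SLV→HVN→PRZ→SLV: 2.823 × 0.3834 × 0.813 = 0.87994
Maximum is KRn→HVN→SLV→KRn at 0.9656; no arbitrage — every cycle loses value.

0.9656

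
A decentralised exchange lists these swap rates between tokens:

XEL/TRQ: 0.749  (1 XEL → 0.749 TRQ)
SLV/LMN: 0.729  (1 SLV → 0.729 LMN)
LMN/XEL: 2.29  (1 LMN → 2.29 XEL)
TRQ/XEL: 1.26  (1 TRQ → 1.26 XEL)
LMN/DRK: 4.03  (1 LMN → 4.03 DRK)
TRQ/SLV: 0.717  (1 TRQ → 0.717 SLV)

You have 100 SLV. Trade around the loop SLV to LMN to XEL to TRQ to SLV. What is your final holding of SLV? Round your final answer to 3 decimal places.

89.653

100 SLV × 0.729 = 72.9 LMN
72.9 LMN × 2.29 = 166.941 XEL
166.941 XEL × 0.749 = 125.038809 TRQ
125.038809 TRQ × 0.717 = 89.652826053 SLV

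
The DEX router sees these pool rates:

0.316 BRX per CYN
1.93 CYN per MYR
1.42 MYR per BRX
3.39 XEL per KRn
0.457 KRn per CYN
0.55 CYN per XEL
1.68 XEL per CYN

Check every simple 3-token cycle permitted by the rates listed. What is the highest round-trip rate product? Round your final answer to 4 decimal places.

0.8660

BRX→MYR→CYN→BRX: 1.42 × 1.93 × 0.316 = 0.86603
CYN→KRn→XEL→CYN: 0.457 × 3.39 × 0.55 = 0.85208
Maximum is BRX→MYR→CYN→BRX at 0.8660; no arbitrage — every cycle loses value.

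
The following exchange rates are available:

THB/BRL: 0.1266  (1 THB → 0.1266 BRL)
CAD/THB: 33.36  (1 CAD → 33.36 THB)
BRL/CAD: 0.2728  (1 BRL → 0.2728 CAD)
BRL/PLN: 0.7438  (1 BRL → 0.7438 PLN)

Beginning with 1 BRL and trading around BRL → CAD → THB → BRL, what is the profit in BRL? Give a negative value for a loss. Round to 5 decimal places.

0.15214

1 BRL × 0.2728 = 0.2728 CAD
0.2728 CAD × 33.36 = 9.100608 THB
9.100608 THB × 0.1266 = 1.1521369728 BRL
Net change: 1.1521369728 − 1 = 0.1521369728 BRL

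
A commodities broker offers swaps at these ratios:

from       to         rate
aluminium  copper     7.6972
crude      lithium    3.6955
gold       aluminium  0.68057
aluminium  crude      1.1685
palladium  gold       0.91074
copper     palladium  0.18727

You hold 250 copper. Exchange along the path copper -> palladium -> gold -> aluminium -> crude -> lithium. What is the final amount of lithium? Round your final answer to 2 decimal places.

250 copper × 0.18727 = 46.8175 palladium
46.8175 palladium × 0.91074 = 42.63856995 gold
42.63856995 gold × 0.68057 = 29.0185315508715 aluminium
29.0185315508715 aluminium × 1.1685 = 33.90815411719334775 crude
33.90815411719334775 crude × 3.6955 = 125.307583540088016610125 lithium

125.31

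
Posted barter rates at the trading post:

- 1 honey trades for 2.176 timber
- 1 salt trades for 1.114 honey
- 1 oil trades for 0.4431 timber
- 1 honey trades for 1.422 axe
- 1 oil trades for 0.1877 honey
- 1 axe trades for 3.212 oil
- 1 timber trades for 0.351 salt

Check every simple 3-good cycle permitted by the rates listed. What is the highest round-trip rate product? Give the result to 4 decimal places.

honey→axe→oil→honey: 1.422 × 3.212 × 0.1877 = 0.85731
salt→honey→timber→salt: 1.114 × 2.176 × 0.351 = 0.85085
Maximum is honey→axe→oil→honey at 0.8573; no arbitrage — every cycle loses value.

0.8573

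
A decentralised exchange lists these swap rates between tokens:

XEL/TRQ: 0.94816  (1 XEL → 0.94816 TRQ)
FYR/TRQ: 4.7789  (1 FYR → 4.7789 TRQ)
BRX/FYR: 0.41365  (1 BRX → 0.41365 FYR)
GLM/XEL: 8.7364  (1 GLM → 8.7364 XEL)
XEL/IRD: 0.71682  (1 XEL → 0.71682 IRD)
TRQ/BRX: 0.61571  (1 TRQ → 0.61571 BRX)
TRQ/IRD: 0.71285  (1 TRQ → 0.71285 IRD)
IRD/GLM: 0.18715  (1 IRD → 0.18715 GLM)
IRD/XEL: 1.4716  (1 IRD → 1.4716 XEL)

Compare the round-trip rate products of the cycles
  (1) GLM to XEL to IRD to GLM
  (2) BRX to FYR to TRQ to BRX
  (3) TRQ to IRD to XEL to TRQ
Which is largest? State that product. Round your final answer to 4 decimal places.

1.2171

(1) 8.7364 × 0.71682 × 0.18715 = 1.17201
(2) 0.41365 × 4.7789 × 0.61571 = 1.21713
(3) 0.71285 × 1.4716 × 0.94816 = 0.99465
Highest is cycle (2) at 1.2171 (>1, arbitrage).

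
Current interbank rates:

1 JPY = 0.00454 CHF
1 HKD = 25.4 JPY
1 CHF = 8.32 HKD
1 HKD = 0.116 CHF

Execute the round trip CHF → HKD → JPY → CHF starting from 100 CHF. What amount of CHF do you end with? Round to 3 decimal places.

95.943

100 CHF × 8.32 = 832 HKD
832 HKD × 25.4 = 21132.8 JPY
21132.8 JPY × 0.00454 = 95.942912 CHF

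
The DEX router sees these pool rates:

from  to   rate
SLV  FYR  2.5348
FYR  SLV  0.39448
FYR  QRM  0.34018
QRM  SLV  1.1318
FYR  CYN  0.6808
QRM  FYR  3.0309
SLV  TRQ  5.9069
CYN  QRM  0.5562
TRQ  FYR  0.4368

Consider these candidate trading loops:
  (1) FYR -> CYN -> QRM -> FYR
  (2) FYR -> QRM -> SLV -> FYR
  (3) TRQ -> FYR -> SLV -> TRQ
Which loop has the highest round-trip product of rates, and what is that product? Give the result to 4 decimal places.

1.1477

(1) 0.6808 × 0.5562 × 3.0309 = 1.14768
(2) 0.34018 × 1.1318 × 2.5348 = 0.97594
(3) 0.4368 × 0.39448 × 5.9069 = 1.01781
Highest is cycle (1) at 1.1477 (>1, arbitrage).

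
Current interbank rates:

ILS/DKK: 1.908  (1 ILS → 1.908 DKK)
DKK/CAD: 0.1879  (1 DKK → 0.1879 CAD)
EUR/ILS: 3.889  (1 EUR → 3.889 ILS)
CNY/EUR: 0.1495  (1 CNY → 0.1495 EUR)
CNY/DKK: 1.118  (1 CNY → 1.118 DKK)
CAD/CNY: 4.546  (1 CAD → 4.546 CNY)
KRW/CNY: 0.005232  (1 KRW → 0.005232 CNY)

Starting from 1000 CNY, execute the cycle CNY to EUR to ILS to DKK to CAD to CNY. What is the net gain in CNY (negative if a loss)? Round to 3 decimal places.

-52.425

1000 CNY × 0.1495 = 149.5 EUR
149.5 EUR × 3.889 = 581.4055 ILS
581.4055 ILS × 1.908 = 1109.321694 DKK
1109.321694 DKK × 0.1879 = 208.4415463026 CAD
208.4415463026 CAD × 4.546 = 947.5752694916196 CNY
Net change: 947.5752694916196 − 1000 = -52.4247305083804 CNY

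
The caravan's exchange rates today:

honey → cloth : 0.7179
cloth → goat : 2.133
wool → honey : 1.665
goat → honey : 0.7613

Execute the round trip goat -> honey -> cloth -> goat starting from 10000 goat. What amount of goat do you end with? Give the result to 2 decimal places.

11657.64

10000 goat × 0.7613 = 7613 honey
7613 honey × 0.7179 = 5465.3727 cloth
5465.3727 cloth × 2.133 = 11657.6399691 goat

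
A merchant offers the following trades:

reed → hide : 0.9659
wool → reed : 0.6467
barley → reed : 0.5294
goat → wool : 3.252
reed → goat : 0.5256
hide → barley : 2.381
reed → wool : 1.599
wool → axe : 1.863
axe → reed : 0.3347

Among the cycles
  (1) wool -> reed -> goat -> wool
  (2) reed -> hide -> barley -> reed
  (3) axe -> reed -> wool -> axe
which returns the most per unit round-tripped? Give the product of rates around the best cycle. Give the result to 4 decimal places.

1.2175

(1) 0.6467 × 0.5256 × 3.252 = 1.10537
(2) 0.9659 × 2.381 × 0.5294 = 1.21752
(3) 0.3347 × 1.599 × 1.863 = 0.99705
Highest is cycle (2) at 1.2175 (>1, arbitrage).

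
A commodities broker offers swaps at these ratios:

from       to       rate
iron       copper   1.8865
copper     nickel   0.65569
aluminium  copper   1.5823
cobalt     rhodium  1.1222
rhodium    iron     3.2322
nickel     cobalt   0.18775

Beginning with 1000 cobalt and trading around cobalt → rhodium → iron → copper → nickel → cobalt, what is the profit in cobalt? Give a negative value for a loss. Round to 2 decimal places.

-157.63

1000 cobalt × 1.1222 = 1122.2 rhodium
1122.2 rhodium × 3.2322 = 3627.17484 iron
3627.17484 iron × 1.8865 = 6842.66533566 copper
6842.66533566 copper × 0.65569 = 4486.6672339389054 nickel
4486.6672339389054 nickel × 0.18775 = 842.37177317202948885 cobalt
Net change: 842.37177317202948885 − 1000 = -157.62822682797051115 cobalt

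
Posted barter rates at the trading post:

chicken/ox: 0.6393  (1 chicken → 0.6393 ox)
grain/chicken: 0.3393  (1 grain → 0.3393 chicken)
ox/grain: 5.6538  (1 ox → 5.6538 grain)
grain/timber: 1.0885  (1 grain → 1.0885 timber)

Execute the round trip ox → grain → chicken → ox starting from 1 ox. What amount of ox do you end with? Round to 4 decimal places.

1.2264

1 ox × 5.6538 = 5.6538 grain
5.6538 grain × 0.3393 = 1.91833434 chicken
1.91833434 chicken × 0.6393 = 1.226391143562 ox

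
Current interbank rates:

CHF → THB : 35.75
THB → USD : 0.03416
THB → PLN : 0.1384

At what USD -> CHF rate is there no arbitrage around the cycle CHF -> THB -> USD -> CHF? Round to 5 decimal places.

0.81885

Known legs of the cycle: 35.75 × 0.03416 = 1.22122
For no arbitrage the full-cycle product must be 1, so the missing rate is 1 / 1.22122 ≈ 0.8188533.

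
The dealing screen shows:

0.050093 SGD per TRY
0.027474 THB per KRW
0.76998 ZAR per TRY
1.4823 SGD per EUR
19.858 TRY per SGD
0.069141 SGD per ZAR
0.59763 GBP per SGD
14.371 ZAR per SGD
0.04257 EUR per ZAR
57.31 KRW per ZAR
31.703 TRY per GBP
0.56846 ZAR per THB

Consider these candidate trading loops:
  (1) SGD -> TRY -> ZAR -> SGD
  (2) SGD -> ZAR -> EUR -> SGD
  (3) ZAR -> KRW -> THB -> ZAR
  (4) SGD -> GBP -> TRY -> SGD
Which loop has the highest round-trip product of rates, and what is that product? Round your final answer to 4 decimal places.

1.0572

(1) 19.858 × 0.76998 × 0.069141 = 1.05718
(2) 14.371 × 0.04257 × 1.4823 = 0.90683
(3) 57.31 × 0.027474 × 0.56846 = 0.89506
(4) 0.59763 × 31.703 × 0.050093 = 0.94910
Highest is cycle (1) at 1.0572 (>1, arbitrage).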